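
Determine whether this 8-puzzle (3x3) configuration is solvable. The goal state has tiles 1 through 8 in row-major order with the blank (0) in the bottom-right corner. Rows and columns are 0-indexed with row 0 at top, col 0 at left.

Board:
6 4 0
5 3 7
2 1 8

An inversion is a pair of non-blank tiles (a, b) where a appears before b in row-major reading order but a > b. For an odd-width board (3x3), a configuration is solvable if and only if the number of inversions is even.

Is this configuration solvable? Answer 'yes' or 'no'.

Answer: yes

Derivation:
Inversions (pairs i<j in row-major order where tile[i] > tile[j] > 0): 16
16 is even, so the puzzle is solvable.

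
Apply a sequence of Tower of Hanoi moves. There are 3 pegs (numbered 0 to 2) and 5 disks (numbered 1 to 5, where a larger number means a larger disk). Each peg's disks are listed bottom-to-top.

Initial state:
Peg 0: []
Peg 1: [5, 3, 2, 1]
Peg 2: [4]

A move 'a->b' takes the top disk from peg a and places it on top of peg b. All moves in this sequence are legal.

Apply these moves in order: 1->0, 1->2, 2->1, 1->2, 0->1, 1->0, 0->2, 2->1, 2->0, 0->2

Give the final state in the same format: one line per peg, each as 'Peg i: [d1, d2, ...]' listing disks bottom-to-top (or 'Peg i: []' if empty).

After move 1 (1->0):
Peg 0: [1]
Peg 1: [5, 3, 2]
Peg 2: [4]

After move 2 (1->2):
Peg 0: [1]
Peg 1: [5, 3]
Peg 2: [4, 2]

After move 3 (2->1):
Peg 0: [1]
Peg 1: [5, 3, 2]
Peg 2: [4]

After move 4 (1->2):
Peg 0: [1]
Peg 1: [5, 3]
Peg 2: [4, 2]

After move 5 (0->1):
Peg 0: []
Peg 1: [5, 3, 1]
Peg 2: [4, 2]

After move 6 (1->0):
Peg 0: [1]
Peg 1: [5, 3]
Peg 2: [4, 2]

After move 7 (0->2):
Peg 0: []
Peg 1: [5, 3]
Peg 2: [4, 2, 1]

After move 8 (2->1):
Peg 0: []
Peg 1: [5, 3, 1]
Peg 2: [4, 2]

After move 9 (2->0):
Peg 0: [2]
Peg 1: [5, 3, 1]
Peg 2: [4]

After move 10 (0->2):
Peg 0: []
Peg 1: [5, 3, 1]
Peg 2: [4, 2]

Answer: Peg 0: []
Peg 1: [5, 3, 1]
Peg 2: [4, 2]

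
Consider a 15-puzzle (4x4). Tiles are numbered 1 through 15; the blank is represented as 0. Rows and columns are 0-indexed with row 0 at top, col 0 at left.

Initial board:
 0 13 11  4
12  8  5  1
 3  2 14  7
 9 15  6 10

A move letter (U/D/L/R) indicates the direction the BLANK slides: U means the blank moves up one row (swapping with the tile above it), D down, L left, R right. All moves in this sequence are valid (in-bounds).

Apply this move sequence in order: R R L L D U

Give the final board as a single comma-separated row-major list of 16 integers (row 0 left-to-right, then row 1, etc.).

Answer: 0, 13, 11, 4, 12, 8, 5, 1, 3, 2, 14, 7, 9, 15, 6, 10

Derivation:
After move 1 (R):
13  0 11  4
12  8  5  1
 3  2 14  7
 9 15  6 10

After move 2 (R):
13 11  0  4
12  8  5  1
 3  2 14  7
 9 15  6 10

After move 3 (L):
13  0 11  4
12  8  5  1
 3  2 14  7
 9 15  6 10

After move 4 (L):
 0 13 11  4
12  8  5  1
 3  2 14  7
 9 15  6 10

After move 5 (D):
12 13 11  4
 0  8  5  1
 3  2 14  7
 9 15  6 10

After move 6 (U):
 0 13 11  4
12  8  5  1
 3  2 14  7
 9 15  6 10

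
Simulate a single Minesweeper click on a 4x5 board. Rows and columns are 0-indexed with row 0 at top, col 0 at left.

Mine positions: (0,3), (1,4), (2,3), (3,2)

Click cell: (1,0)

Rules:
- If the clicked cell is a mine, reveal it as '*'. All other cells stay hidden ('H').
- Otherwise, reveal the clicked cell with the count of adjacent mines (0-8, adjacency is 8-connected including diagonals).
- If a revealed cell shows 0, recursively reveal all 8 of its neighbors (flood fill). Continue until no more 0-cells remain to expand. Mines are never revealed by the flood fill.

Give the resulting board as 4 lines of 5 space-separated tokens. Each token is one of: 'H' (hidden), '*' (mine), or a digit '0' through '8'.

0 0 1 H H
0 0 2 H H
0 1 2 H H
0 1 H H H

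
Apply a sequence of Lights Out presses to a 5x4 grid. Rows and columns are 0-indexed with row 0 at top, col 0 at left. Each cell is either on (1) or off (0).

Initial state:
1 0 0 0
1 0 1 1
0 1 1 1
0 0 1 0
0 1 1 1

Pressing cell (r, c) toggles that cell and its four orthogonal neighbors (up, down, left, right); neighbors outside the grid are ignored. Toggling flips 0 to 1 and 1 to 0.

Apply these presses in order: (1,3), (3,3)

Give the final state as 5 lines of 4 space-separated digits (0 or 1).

After press 1 at (1,3):
1 0 0 1
1 0 0 0
0 1 1 0
0 0 1 0
0 1 1 1

After press 2 at (3,3):
1 0 0 1
1 0 0 0
0 1 1 1
0 0 0 1
0 1 1 0

Answer: 1 0 0 1
1 0 0 0
0 1 1 1
0 0 0 1
0 1 1 0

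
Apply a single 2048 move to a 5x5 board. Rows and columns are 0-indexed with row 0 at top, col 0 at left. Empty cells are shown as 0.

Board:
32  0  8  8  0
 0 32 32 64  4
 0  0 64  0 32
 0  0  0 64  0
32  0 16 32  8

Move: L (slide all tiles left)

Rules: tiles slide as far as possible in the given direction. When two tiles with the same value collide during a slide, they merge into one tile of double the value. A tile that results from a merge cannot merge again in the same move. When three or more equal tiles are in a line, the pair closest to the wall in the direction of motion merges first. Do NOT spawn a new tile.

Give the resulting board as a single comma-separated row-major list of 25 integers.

Answer: 32, 16, 0, 0, 0, 64, 64, 4, 0, 0, 64, 32, 0, 0, 0, 64, 0, 0, 0, 0, 32, 16, 32, 8, 0

Derivation:
Slide left:
row 0: [32, 0, 8, 8, 0] -> [32, 16, 0, 0, 0]
row 1: [0, 32, 32, 64, 4] -> [64, 64, 4, 0, 0]
row 2: [0, 0, 64, 0, 32] -> [64, 32, 0, 0, 0]
row 3: [0, 0, 0, 64, 0] -> [64, 0, 0, 0, 0]
row 4: [32, 0, 16, 32, 8] -> [32, 16, 32, 8, 0]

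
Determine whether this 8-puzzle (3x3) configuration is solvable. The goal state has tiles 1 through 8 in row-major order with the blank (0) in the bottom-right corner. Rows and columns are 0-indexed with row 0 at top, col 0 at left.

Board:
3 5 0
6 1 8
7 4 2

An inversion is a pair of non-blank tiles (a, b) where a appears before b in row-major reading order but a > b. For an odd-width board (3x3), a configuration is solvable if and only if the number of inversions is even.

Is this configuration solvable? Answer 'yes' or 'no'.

Inversions (pairs i<j in row-major order where tile[i] > tile[j] > 0): 14
14 is even, so the puzzle is solvable.

Answer: yes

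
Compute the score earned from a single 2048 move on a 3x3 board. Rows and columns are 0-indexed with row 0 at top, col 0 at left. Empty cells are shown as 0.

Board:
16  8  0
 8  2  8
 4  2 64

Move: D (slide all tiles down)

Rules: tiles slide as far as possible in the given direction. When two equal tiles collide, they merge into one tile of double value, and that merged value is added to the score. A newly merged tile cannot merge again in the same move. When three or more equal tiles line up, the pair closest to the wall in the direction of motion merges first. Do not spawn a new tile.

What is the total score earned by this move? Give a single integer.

Slide down:
col 0: [16, 8, 4] -> [16, 8, 4]  score +0 (running 0)
col 1: [8, 2, 2] -> [0, 8, 4]  score +4 (running 4)
col 2: [0, 8, 64] -> [0, 8, 64]  score +0 (running 4)
Board after move:
16  0  0
 8  8  8
 4  4 64

Answer: 4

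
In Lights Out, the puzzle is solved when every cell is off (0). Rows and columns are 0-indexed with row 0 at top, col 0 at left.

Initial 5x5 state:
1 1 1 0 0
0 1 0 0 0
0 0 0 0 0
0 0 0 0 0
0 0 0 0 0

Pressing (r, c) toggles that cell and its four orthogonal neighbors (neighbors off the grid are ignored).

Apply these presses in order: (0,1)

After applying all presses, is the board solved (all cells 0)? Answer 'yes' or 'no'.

Answer: yes

Derivation:
After press 1 at (0,1):
0 0 0 0 0
0 0 0 0 0
0 0 0 0 0
0 0 0 0 0
0 0 0 0 0

Lights still on: 0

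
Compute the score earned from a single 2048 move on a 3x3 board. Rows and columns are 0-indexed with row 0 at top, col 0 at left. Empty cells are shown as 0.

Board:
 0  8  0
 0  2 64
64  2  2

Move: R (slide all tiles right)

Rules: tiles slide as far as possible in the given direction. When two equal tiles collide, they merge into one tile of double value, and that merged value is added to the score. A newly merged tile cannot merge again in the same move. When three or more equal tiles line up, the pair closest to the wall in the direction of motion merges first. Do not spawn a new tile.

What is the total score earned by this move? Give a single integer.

Answer: 4

Derivation:
Slide right:
row 0: [0, 8, 0] -> [0, 0, 8]  score +0 (running 0)
row 1: [0, 2, 64] -> [0, 2, 64]  score +0 (running 0)
row 2: [64, 2, 2] -> [0, 64, 4]  score +4 (running 4)
Board after move:
 0  0  8
 0  2 64
 0 64  4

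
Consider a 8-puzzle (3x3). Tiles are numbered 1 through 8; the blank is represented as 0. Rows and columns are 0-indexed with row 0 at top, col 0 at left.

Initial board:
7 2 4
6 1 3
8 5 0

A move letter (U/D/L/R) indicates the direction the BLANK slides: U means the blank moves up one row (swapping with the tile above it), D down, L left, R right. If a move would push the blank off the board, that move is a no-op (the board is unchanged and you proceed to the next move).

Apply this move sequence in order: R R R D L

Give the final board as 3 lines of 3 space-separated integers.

After move 1 (R):
7 2 4
6 1 3
8 5 0

After move 2 (R):
7 2 4
6 1 3
8 5 0

After move 3 (R):
7 2 4
6 1 3
8 5 0

After move 4 (D):
7 2 4
6 1 3
8 5 0

After move 5 (L):
7 2 4
6 1 3
8 0 5

Answer: 7 2 4
6 1 3
8 0 5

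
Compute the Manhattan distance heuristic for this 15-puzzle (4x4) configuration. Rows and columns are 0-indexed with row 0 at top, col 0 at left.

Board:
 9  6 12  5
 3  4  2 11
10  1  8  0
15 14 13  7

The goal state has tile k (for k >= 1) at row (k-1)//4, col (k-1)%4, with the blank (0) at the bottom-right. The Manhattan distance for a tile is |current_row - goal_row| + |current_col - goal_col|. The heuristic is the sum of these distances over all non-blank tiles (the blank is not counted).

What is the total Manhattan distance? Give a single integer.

Tile 9: (0,0)->(2,0) = 2
Tile 6: (0,1)->(1,1) = 1
Tile 12: (0,2)->(2,3) = 3
Tile 5: (0,3)->(1,0) = 4
Tile 3: (1,0)->(0,2) = 3
Tile 4: (1,1)->(0,3) = 3
Tile 2: (1,2)->(0,1) = 2
Tile 11: (1,3)->(2,2) = 2
Tile 10: (2,0)->(2,1) = 1
Tile 1: (2,1)->(0,0) = 3
Tile 8: (2,2)->(1,3) = 2
Tile 15: (3,0)->(3,2) = 2
Tile 14: (3,1)->(3,1) = 0
Tile 13: (3,2)->(3,0) = 2
Tile 7: (3,3)->(1,2) = 3
Sum: 2 + 1 + 3 + 4 + 3 + 3 + 2 + 2 + 1 + 3 + 2 + 2 + 0 + 2 + 3 = 33

Answer: 33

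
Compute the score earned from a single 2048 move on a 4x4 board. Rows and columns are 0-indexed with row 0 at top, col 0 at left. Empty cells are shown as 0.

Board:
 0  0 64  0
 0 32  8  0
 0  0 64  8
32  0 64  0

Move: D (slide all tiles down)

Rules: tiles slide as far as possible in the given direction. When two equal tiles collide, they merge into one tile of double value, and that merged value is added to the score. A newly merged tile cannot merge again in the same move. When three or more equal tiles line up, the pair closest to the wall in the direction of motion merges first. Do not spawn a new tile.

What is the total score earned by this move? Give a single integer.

Answer: 128

Derivation:
Slide down:
col 0: [0, 0, 0, 32] -> [0, 0, 0, 32]  score +0 (running 0)
col 1: [0, 32, 0, 0] -> [0, 0, 0, 32]  score +0 (running 0)
col 2: [64, 8, 64, 64] -> [0, 64, 8, 128]  score +128 (running 128)
col 3: [0, 0, 8, 0] -> [0, 0, 0, 8]  score +0 (running 128)
Board after move:
  0   0   0   0
  0   0  64   0
  0   0   8   0
 32  32 128   8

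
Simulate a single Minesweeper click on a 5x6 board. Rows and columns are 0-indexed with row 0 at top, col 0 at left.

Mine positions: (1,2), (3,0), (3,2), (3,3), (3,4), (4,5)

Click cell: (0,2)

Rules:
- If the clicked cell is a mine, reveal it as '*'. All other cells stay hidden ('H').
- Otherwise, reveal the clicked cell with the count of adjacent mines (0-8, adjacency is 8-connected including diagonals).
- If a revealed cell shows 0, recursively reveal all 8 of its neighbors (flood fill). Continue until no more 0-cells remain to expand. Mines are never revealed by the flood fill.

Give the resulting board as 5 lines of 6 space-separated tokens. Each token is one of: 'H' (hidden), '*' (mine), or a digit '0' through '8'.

H H 1 H H H
H H H H H H
H H H H H H
H H H H H H
H H H H H H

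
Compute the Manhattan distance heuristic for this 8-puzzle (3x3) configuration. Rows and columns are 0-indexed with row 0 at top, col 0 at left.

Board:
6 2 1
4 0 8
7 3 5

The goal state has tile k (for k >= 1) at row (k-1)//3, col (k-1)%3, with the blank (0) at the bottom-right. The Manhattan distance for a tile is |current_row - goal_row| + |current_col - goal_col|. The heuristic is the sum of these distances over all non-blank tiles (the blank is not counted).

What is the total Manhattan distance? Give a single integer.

Answer: 12

Derivation:
Tile 6: (0,0)->(1,2) = 3
Tile 2: (0,1)->(0,1) = 0
Tile 1: (0,2)->(0,0) = 2
Tile 4: (1,0)->(1,0) = 0
Tile 8: (1,2)->(2,1) = 2
Tile 7: (2,0)->(2,0) = 0
Tile 3: (2,1)->(0,2) = 3
Tile 5: (2,2)->(1,1) = 2
Sum: 3 + 0 + 2 + 0 + 2 + 0 + 3 + 2 = 12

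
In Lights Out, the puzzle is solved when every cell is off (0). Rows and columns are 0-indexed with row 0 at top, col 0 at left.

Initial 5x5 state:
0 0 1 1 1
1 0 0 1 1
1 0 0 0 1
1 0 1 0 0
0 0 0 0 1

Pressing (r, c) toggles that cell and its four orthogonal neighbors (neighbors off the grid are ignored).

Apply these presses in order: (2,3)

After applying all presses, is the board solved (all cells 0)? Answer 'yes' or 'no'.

Answer: no

Derivation:
After press 1 at (2,3):
0 0 1 1 1
1 0 0 0 1
1 0 1 1 0
1 0 1 1 0
0 0 0 0 1

Lights still on: 12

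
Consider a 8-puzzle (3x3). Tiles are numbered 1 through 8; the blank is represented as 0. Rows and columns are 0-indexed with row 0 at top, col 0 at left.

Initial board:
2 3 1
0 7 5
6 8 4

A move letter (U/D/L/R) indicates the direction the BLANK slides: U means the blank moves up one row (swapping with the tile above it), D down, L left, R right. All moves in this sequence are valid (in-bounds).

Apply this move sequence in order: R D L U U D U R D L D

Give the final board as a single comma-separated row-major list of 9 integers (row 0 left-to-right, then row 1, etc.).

Answer: 3, 8, 1, 7, 2, 5, 0, 6, 4

Derivation:
After move 1 (R):
2 3 1
7 0 5
6 8 4

After move 2 (D):
2 3 1
7 8 5
6 0 4

After move 3 (L):
2 3 1
7 8 5
0 6 4

After move 4 (U):
2 3 1
0 8 5
7 6 4

After move 5 (U):
0 3 1
2 8 5
7 6 4

After move 6 (D):
2 3 1
0 8 5
7 6 4

After move 7 (U):
0 3 1
2 8 5
7 6 4

After move 8 (R):
3 0 1
2 8 5
7 6 4

After move 9 (D):
3 8 1
2 0 5
7 6 4

After move 10 (L):
3 8 1
0 2 5
7 6 4

After move 11 (D):
3 8 1
7 2 5
0 6 4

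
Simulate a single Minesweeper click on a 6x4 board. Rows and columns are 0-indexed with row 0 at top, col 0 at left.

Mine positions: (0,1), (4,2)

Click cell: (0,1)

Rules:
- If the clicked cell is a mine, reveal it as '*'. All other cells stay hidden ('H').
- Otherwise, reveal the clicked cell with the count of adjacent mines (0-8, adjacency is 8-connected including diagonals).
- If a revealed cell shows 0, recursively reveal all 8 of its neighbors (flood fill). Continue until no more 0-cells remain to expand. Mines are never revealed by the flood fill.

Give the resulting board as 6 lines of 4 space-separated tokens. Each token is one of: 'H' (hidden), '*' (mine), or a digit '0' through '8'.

H * H H
H H H H
H H H H
H H H H
H H H H
H H H H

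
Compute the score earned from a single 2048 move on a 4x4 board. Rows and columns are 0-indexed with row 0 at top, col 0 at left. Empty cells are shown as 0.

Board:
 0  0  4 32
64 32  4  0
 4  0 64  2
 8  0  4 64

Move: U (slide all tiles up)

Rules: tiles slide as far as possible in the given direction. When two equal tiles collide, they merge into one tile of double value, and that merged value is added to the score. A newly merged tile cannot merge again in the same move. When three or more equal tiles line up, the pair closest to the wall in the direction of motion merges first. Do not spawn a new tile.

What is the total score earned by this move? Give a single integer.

Answer: 8

Derivation:
Slide up:
col 0: [0, 64, 4, 8] -> [64, 4, 8, 0]  score +0 (running 0)
col 1: [0, 32, 0, 0] -> [32, 0, 0, 0]  score +0 (running 0)
col 2: [4, 4, 64, 4] -> [8, 64, 4, 0]  score +8 (running 8)
col 3: [32, 0, 2, 64] -> [32, 2, 64, 0]  score +0 (running 8)
Board after move:
64 32  8 32
 4  0 64  2
 8  0  4 64
 0  0  0  0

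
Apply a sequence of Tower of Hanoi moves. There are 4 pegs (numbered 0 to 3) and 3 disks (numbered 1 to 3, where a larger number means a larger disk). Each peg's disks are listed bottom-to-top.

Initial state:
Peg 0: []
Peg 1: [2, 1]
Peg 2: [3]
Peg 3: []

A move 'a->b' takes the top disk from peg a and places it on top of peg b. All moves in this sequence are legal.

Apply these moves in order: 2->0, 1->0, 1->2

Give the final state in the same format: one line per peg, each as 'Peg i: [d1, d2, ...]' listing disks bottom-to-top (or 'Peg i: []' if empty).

Answer: Peg 0: [3, 1]
Peg 1: []
Peg 2: [2]
Peg 3: []

Derivation:
After move 1 (2->0):
Peg 0: [3]
Peg 1: [2, 1]
Peg 2: []
Peg 3: []

After move 2 (1->0):
Peg 0: [3, 1]
Peg 1: [2]
Peg 2: []
Peg 3: []

After move 3 (1->2):
Peg 0: [3, 1]
Peg 1: []
Peg 2: [2]
Peg 3: []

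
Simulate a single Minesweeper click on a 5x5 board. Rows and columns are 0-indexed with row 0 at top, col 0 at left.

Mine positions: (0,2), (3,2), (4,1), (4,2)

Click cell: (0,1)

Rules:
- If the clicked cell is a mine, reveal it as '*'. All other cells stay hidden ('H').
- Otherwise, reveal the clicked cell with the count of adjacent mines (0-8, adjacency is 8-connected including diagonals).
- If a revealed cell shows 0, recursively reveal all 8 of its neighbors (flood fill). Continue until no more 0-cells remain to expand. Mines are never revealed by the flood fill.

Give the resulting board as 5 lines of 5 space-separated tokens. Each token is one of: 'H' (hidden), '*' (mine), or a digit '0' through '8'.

H 1 H H H
H H H H H
H H H H H
H H H H H
H H H H H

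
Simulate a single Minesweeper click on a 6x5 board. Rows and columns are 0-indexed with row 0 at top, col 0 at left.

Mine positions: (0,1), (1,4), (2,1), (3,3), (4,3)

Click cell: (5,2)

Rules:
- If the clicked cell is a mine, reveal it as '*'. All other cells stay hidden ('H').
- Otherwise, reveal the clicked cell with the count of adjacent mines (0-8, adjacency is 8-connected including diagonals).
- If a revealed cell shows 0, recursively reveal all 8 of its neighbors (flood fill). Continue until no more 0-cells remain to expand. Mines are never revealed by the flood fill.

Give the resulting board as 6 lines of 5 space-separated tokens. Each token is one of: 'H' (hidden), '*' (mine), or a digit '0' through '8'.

H H H H H
H H H H H
H H H H H
H H H H H
H H H H H
H H 1 H H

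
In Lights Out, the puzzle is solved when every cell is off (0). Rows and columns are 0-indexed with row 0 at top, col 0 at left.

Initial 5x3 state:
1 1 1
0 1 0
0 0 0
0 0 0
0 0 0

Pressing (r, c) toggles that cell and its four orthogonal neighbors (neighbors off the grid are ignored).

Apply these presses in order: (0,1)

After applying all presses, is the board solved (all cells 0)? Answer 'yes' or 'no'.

Answer: yes

Derivation:
After press 1 at (0,1):
0 0 0
0 0 0
0 0 0
0 0 0
0 0 0

Lights still on: 0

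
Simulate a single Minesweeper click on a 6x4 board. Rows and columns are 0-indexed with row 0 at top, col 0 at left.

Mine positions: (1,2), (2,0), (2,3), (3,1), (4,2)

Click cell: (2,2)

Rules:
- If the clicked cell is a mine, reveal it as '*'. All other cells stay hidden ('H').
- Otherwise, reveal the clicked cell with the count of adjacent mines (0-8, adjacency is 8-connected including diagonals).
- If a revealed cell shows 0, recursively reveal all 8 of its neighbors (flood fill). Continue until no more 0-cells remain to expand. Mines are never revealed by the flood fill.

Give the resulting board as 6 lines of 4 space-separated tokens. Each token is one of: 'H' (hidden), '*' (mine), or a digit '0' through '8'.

H H H H
H H H H
H H 3 H
H H H H
H H H H
H H H H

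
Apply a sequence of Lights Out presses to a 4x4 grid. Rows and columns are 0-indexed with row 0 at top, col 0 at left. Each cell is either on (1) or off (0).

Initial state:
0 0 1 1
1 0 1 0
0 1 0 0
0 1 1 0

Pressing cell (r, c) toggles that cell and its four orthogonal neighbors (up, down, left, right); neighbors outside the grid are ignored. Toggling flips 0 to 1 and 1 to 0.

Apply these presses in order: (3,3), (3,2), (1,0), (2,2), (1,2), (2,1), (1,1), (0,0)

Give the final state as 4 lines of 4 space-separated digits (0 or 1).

After press 1 at (3,3):
0 0 1 1
1 0 1 0
0 1 0 1
0 1 0 1

After press 2 at (3,2):
0 0 1 1
1 0 1 0
0 1 1 1
0 0 1 0

After press 3 at (1,0):
1 0 1 1
0 1 1 0
1 1 1 1
0 0 1 0

After press 4 at (2,2):
1 0 1 1
0 1 0 0
1 0 0 0
0 0 0 0

After press 5 at (1,2):
1 0 0 1
0 0 1 1
1 0 1 0
0 0 0 0

After press 6 at (2,1):
1 0 0 1
0 1 1 1
0 1 0 0
0 1 0 0

After press 7 at (1,1):
1 1 0 1
1 0 0 1
0 0 0 0
0 1 0 0

After press 8 at (0,0):
0 0 0 1
0 0 0 1
0 0 0 0
0 1 0 0

Answer: 0 0 0 1
0 0 0 1
0 0 0 0
0 1 0 0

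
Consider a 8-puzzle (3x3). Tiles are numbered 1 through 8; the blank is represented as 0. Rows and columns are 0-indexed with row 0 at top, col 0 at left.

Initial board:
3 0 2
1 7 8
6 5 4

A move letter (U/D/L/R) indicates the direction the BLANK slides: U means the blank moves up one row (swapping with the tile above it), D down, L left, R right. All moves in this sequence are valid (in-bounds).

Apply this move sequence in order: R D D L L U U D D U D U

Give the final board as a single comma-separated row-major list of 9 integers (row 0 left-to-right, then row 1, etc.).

After move 1 (R):
3 2 0
1 7 8
6 5 4

After move 2 (D):
3 2 8
1 7 0
6 5 4

After move 3 (D):
3 2 8
1 7 4
6 5 0

After move 4 (L):
3 2 8
1 7 4
6 0 5

After move 5 (L):
3 2 8
1 7 4
0 6 5

After move 6 (U):
3 2 8
0 7 4
1 6 5

After move 7 (U):
0 2 8
3 7 4
1 6 5

After move 8 (D):
3 2 8
0 7 4
1 6 5

After move 9 (D):
3 2 8
1 7 4
0 6 5

After move 10 (U):
3 2 8
0 7 4
1 6 5

After move 11 (D):
3 2 8
1 7 4
0 6 5

After move 12 (U):
3 2 8
0 7 4
1 6 5

Answer: 3, 2, 8, 0, 7, 4, 1, 6, 5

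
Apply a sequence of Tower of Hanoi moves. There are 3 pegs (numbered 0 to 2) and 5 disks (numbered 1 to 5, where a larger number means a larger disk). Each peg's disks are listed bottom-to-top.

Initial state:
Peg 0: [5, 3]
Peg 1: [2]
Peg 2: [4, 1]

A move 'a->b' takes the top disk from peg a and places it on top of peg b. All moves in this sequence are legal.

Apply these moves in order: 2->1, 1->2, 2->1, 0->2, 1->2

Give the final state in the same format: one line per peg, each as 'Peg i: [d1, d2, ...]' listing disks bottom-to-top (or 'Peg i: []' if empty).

After move 1 (2->1):
Peg 0: [5, 3]
Peg 1: [2, 1]
Peg 2: [4]

After move 2 (1->2):
Peg 0: [5, 3]
Peg 1: [2]
Peg 2: [4, 1]

After move 3 (2->1):
Peg 0: [5, 3]
Peg 1: [2, 1]
Peg 2: [4]

After move 4 (0->2):
Peg 0: [5]
Peg 1: [2, 1]
Peg 2: [4, 3]

After move 5 (1->2):
Peg 0: [5]
Peg 1: [2]
Peg 2: [4, 3, 1]

Answer: Peg 0: [5]
Peg 1: [2]
Peg 2: [4, 3, 1]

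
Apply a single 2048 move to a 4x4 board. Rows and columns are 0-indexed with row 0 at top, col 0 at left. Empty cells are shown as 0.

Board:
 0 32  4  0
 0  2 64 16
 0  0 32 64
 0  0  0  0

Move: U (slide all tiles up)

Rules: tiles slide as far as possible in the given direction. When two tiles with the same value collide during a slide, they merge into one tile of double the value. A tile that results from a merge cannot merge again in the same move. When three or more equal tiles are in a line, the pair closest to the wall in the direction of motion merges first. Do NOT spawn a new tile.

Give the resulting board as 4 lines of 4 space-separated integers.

Slide up:
col 0: [0, 0, 0, 0] -> [0, 0, 0, 0]
col 1: [32, 2, 0, 0] -> [32, 2, 0, 0]
col 2: [4, 64, 32, 0] -> [4, 64, 32, 0]
col 3: [0, 16, 64, 0] -> [16, 64, 0, 0]

Answer:  0 32  4 16
 0  2 64 64
 0  0 32  0
 0  0  0  0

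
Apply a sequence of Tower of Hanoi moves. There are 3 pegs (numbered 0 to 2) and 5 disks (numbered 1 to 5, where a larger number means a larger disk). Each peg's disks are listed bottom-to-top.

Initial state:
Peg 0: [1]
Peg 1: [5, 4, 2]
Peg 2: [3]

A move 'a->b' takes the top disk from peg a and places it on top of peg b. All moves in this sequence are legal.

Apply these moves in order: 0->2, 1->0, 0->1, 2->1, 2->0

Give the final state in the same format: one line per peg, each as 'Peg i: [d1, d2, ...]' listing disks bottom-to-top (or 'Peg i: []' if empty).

After move 1 (0->2):
Peg 0: []
Peg 1: [5, 4, 2]
Peg 2: [3, 1]

After move 2 (1->0):
Peg 0: [2]
Peg 1: [5, 4]
Peg 2: [3, 1]

After move 3 (0->1):
Peg 0: []
Peg 1: [5, 4, 2]
Peg 2: [3, 1]

After move 4 (2->1):
Peg 0: []
Peg 1: [5, 4, 2, 1]
Peg 2: [3]

After move 5 (2->0):
Peg 0: [3]
Peg 1: [5, 4, 2, 1]
Peg 2: []

Answer: Peg 0: [3]
Peg 1: [5, 4, 2, 1]
Peg 2: []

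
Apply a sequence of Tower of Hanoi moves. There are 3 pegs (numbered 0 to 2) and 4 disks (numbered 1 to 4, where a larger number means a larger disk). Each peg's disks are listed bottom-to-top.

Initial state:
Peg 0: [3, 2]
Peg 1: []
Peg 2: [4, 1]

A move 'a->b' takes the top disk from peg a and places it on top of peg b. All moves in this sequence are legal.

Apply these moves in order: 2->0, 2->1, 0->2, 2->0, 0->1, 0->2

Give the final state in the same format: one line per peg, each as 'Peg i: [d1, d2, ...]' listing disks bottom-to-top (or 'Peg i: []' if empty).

Answer: Peg 0: [3]
Peg 1: [4, 1]
Peg 2: [2]

Derivation:
After move 1 (2->0):
Peg 0: [3, 2, 1]
Peg 1: []
Peg 2: [4]

After move 2 (2->1):
Peg 0: [3, 2, 1]
Peg 1: [4]
Peg 2: []

After move 3 (0->2):
Peg 0: [3, 2]
Peg 1: [4]
Peg 2: [1]

After move 4 (2->0):
Peg 0: [3, 2, 1]
Peg 1: [4]
Peg 2: []

After move 5 (0->1):
Peg 0: [3, 2]
Peg 1: [4, 1]
Peg 2: []

After move 6 (0->2):
Peg 0: [3]
Peg 1: [4, 1]
Peg 2: [2]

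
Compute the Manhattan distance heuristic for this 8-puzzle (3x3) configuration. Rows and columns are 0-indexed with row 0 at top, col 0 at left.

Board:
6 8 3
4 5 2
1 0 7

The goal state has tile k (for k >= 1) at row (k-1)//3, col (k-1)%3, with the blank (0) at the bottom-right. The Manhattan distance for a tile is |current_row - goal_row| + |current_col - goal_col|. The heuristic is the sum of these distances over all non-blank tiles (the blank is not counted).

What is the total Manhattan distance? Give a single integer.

Answer: 11

Derivation:
Tile 6: (0,0)->(1,2) = 3
Tile 8: (0,1)->(2,1) = 2
Tile 3: (0,2)->(0,2) = 0
Tile 4: (1,0)->(1,0) = 0
Tile 5: (1,1)->(1,1) = 0
Tile 2: (1,2)->(0,1) = 2
Tile 1: (2,0)->(0,0) = 2
Tile 7: (2,2)->(2,0) = 2
Sum: 3 + 2 + 0 + 0 + 0 + 2 + 2 + 2 = 11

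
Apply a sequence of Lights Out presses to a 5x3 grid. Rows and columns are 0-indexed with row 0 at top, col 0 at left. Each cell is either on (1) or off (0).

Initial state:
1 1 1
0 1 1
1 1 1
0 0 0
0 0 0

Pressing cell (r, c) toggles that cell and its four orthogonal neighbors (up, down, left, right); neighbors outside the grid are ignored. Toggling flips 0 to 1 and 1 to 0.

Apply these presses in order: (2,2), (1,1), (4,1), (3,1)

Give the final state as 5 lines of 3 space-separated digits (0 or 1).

Answer: 1 0 1
1 0 1
1 0 0
1 0 0
1 0 1

Derivation:
After press 1 at (2,2):
1 1 1
0 1 0
1 0 0
0 0 1
0 0 0

After press 2 at (1,1):
1 0 1
1 0 1
1 1 0
0 0 1
0 0 0

After press 3 at (4,1):
1 0 1
1 0 1
1 1 0
0 1 1
1 1 1

After press 4 at (3,1):
1 0 1
1 0 1
1 0 0
1 0 0
1 0 1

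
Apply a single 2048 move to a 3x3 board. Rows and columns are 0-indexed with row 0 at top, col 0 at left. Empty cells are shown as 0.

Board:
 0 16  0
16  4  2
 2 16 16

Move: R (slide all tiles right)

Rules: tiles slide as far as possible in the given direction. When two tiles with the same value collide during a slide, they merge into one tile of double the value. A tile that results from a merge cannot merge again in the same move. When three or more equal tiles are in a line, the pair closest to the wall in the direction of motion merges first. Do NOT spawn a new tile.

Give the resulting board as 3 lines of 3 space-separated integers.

Answer:  0  0 16
16  4  2
 0  2 32

Derivation:
Slide right:
row 0: [0, 16, 0] -> [0, 0, 16]
row 1: [16, 4, 2] -> [16, 4, 2]
row 2: [2, 16, 16] -> [0, 2, 32]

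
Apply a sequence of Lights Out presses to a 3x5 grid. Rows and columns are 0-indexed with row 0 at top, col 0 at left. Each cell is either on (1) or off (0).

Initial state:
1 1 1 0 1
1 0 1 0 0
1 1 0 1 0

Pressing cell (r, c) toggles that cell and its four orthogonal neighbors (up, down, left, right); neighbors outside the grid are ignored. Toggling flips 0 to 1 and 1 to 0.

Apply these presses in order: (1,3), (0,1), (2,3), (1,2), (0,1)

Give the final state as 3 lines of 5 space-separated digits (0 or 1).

Answer: 1 1 0 1 1
1 1 1 1 1
1 1 0 1 1

Derivation:
After press 1 at (1,3):
1 1 1 1 1
1 0 0 1 1
1 1 0 0 0

After press 2 at (0,1):
0 0 0 1 1
1 1 0 1 1
1 1 0 0 0

After press 3 at (2,3):
0 0 0 1 1
1 1 0 0 1
1 1 1 1 1

After press 4 at (1,2):
0 0 1 1 1
1 0 1 1 1
1 1 0 1 1

After press 5 at (0,1):
1 1 0 1 1
1 1 1 1 1
1 1 0 1 1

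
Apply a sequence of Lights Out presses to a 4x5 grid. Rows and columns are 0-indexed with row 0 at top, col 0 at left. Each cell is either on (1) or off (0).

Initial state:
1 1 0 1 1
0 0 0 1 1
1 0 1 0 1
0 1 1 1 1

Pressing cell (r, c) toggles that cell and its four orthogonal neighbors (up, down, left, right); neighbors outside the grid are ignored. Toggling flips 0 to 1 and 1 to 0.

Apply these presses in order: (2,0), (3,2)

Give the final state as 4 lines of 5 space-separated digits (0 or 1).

After press 1 at (2,0):
1 1 0 1 1
1 0 0 1 1
0 1 1 0 1
1 1 1 1 1

After press 2 at (3,2):
1 1 0 1 1
1 0 0 1 1
0 1 0 0 1
1 0 0 0 1

Answer: 1 1 0 1 1
1 0 0 1 1
0 1 0 0 1
1 0 0 0 1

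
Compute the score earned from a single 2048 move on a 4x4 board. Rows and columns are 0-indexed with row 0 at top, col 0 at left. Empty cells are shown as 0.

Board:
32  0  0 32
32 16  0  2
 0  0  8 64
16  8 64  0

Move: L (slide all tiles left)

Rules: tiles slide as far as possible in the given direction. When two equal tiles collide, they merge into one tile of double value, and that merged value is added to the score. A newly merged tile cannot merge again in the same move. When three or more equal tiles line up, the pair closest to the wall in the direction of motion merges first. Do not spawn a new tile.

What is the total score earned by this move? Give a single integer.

Slide left:
row 0: [32, 0, 0, 32] -> [64, 0, 0, 0]  score +64 (running 64)
row 1: [32, 16, 0, 2] -> [32, 16, 2, 0]  score +0 (running 64)
row 2: [0, 0, 8, 64] -> [8, 64, 0, 0]  score +0 (running 64)
row 3: [16, 8, 64, 0] -> [16, 8, 64, 0]  score +0 (running 64)
Board after move:
64  0  0  0
32 16  2  0
 8 64  0  0
16  8 64  0

Answer: 64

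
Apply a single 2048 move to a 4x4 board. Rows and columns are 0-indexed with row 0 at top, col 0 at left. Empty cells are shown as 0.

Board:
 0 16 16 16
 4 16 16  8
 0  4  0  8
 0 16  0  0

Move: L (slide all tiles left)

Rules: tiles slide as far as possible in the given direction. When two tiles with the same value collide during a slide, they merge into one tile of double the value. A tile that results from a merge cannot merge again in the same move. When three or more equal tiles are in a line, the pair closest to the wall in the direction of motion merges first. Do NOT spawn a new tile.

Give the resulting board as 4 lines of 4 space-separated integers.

Slide left:
row 0: [0, 16, 16, 16] -> [32, 16, 0, 0]
row 1: [4, 16, 16, 8] -> [4, 32, 8, 0]
row 2: [0, 4, 0, 8] -> [4, 8, 0, 0]
row 3: [0, 16, 0, 0] -> [16, 0, 0, 0]

Answer: 32 16  0  0
 4 32  8  0
 4  8  0  0
16  0  0  0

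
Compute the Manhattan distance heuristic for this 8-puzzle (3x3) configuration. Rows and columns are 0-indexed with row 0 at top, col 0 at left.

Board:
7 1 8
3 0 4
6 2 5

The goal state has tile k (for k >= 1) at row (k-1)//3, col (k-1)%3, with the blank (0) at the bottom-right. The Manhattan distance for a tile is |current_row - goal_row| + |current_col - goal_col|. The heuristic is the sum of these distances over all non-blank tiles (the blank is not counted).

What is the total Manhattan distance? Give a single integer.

Answer: 18

Derivation:
Tile 7: at (0,0), goal (2,0), distance |0-2|+|0-0| = 2
Tile 1: at (0,1), goal (0,0), distance |0-0|+|1-0| = 1
Tile 8: at (0,2), goal (2,1), distance |0-2|+|2-1| = 3
Tile 3: at (1,0), goal (0,2), distance |1-0|+|0-2| = 3
Tile 4: at (1,2), goal (1,0), distance |1-1|+|2-0| = 2
Tile 6: at (2,0), goal (1,2), distance |2-1|+|0-2| = 3
Tile 2: at (2,1), goal (0,1), distance |2-0|+|1-1| = 2
Tile 5: at (2,2), goal (1,1), distance |2-1|+|2-1| = 2
Sum: 2 + 1 + 3 + 3 + 2 + 3 + 2 + 2 = 18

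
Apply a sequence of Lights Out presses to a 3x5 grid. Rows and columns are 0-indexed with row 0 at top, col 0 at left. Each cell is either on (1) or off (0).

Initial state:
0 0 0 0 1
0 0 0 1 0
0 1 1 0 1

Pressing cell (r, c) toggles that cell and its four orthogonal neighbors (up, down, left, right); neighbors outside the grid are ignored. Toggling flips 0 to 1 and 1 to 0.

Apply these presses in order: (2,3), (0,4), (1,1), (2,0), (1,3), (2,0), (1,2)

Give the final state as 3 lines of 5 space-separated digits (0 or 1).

After press 1 at (2,3):
0 0 0 0 1
0 0 0 0 0
0 1 0 1 0

After press 2 at (0,4):
0 0 0 1 0
0 0 0 0 1
0 1 0 1 0

After press 3 at (1,1):
0 1 0 1 0
1 1 1 0 1
0 0 0 1 0

After press 4 at (2,0):
0 1 0 1 0
0 1 1 0 1
1 1 0 1 0

After press 5 at (1,3):
0 1 0 0 0
0 1 0 1 0
1 1 0 0 0

After press 6 at (2,0):
0 1 0 0 0
1 1 0 1 0
0 0 0 0 0

After press 7 at (1,2):
0 1 1 0 0
1 0 1 0 0
0 0 1 0 0

Answer: 0 1 1 0 0
1 0 1 0 0
0 0 1 0 0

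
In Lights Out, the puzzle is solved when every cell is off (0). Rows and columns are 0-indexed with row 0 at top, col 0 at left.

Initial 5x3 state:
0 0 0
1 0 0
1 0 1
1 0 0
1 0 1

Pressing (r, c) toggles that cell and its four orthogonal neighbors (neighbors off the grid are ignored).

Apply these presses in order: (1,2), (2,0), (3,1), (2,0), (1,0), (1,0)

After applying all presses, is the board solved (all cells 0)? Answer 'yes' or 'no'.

Answer: no

Derivation:
After press 1 at (1,2):
0 0 1
1 1 1
1 0 0
1 0 0
1 0 1

After press 2 at (2,0):
0 0 1
0 1 1
0 1 0
0 0 0
1 0 1

After press 3 at (3,1):
0 0 1
0 1 1
0 0 0
1 1 1
1 1 1

After press 4 at (2,0):
0 0 1
1 1 1
1 1 0
0 1 1
1 1 1

After press 5 at (1,0):
1 0 1
0 0 1
0 1 0
0 1 1
1 1 1

After press 6 at (1,0):
0 0 1
1 1 1
1 1 0
0 1 1
1 1 1

Lights still on: 11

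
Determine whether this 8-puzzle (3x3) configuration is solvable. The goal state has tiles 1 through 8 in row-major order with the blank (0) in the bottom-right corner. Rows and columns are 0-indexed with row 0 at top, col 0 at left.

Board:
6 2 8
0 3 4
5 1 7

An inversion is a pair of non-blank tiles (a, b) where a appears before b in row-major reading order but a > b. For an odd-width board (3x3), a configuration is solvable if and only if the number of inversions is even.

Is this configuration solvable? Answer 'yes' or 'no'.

Answer: yes

Derivation:
Inversions (pairs i<j in row-major order where tile[i] > tile[j] > 0): 14
14 is even, so the puzzle is solvable.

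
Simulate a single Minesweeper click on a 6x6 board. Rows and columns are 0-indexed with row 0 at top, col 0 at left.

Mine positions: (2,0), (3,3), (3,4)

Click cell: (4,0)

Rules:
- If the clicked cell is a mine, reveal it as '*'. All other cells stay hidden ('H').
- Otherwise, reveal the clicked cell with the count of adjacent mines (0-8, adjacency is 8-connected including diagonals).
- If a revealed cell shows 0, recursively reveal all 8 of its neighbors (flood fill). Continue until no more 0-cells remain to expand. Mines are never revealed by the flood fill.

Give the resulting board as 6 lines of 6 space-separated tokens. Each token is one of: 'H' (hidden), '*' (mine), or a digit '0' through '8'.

H H H H H H
H H H H H H
H H H H H H
1 1 1 H H H
0 0 1 2 2 1
0 0 0 0 0 0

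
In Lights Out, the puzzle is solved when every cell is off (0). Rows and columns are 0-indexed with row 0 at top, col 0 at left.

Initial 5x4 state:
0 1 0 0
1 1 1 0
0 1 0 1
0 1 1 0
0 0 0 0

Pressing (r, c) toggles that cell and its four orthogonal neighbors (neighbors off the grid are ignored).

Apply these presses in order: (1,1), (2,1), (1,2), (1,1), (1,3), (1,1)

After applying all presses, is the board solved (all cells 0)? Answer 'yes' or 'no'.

After press 1 at (1,1):
0 0 0 0
0 0 0 0
0 0 0 1
0 1 1 0
0 0 0 0

After press 2 at (2,1):
0 0 0 0
0 1 0 0
1 1 1 1
0 0 1 0
0 0 0 0

After press 3 at (1,2):
0 0 1 0
0 0 1 1
1 1 0 1
0 0 1 0
0 0 0 0

After press 4 at (1,1):
0 1 1 0
1 1 0 1
1 0 0 1
0 0 1 0
0 0 0 0

After press 5 at (1,3):
0 1 1 1
1 1 1 0
1 0 0 0
0 0 1 0
0 0 0 0

After press 6 at (1,1):
0 0 1 1
0 0 0 0
1 1 0 0
0 0 1 0
0 0 0 0

Lights still on: 5

Answer: no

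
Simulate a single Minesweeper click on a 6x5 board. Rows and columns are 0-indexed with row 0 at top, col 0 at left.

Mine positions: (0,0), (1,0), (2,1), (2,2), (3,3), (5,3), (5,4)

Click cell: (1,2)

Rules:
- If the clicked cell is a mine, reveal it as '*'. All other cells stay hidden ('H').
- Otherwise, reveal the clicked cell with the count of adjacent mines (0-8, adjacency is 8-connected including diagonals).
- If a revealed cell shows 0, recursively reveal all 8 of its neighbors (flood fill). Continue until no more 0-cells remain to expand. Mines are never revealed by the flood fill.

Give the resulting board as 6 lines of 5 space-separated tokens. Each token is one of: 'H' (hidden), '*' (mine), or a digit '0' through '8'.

H H H H H
H H 2 H H
H H H H H
H H H H H
H H H H H
H H H H H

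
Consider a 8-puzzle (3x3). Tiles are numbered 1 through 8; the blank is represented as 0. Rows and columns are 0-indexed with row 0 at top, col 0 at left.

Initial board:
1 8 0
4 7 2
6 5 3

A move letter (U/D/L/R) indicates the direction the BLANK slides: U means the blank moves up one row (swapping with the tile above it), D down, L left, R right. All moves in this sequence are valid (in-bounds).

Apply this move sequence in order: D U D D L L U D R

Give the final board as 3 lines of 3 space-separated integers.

Answer: 1 8 2
4 7 3
6 0 5

Derivation:
After move 1 (D):
1 8 2
4 7 0
6 5 3

After move 2 (U):
1 8 0
4 7 2
6 5 3

After move 3 (D):
1 8 2
4 7 0
6 5 3

After move 4 (D):
1 8 2
4 7 3
6 5 0

After move 5 (L):
1 8 2
4 7 3
6 0 5

After move 6 (L):
1 8 2
4 7 3
0 6 5

After move 7 (U):
1 8 2
0 7 3
4 6 5

After move 8 (D):
1 8 2
4 7 3
0 6 5

After move 9 (R):
1 8 2
4 7 3
6 0 5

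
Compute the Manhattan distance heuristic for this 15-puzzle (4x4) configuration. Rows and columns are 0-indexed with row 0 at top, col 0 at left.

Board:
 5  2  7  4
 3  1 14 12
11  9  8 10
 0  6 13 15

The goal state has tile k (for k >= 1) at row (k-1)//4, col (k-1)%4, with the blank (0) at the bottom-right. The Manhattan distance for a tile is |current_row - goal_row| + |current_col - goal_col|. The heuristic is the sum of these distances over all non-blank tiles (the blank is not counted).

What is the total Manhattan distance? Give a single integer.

Tile 5: (0,0)->(1,0) = 1
Tile 2: (0,1)->(0,1) = 0
Tile 7: (0,2)->(1,2) = 1
Tile 4: (0,3)->(0,3) = 0
Tile 3: (1,0)->(0,2) = 3
Tile 1: (1,1)->(0,0) = 2
Tile 14: (1,2)->(3,1) = 3
Tile 12: (1,3)->(2,3) = 1
Tile 11: (2,0)->(2,2) = 2
Tile 9: (2,1)->(2,0) = 1
Tile 8: (2,2)->(1,3) = 2
Tile 10: (2,3)->(2,1) = 2
Tile 6: (3,1)->(1,1) = 2
Tile 13: (3,2)->(3,0) = 2
Tile 15: (3,3)->(3,2) = 1
Sum: 1 + 0 + 1 + 0 + 3 + 2 + 3 + 1 + 2 + 1 + 2 + 2 + 2 + 2 + 1 = 23

Answer: 23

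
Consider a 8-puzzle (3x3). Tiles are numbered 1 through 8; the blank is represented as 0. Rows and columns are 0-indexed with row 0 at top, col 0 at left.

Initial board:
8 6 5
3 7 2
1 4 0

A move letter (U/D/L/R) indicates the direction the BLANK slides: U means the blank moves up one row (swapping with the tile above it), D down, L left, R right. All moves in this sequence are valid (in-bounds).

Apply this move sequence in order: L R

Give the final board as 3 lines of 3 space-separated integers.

After move 1 (L):
8 6 5
3 7 2
1 0 4

After move 2 (R):
8 6 5
3 7 2
1 4 0

Answer: 8 6 5
3 7 2
1 4 0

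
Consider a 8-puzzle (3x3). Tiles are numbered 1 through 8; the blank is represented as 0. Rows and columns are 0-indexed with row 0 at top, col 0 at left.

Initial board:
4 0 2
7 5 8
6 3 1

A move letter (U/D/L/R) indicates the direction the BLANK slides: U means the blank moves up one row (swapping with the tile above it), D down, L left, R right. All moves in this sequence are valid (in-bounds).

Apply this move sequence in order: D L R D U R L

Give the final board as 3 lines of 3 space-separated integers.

After move 1 (D):
4 5 2
7 0 8
6 3 1

After move 2 (L):
4 5 2
0 7 8
6 3 1

After move 3 (R):
4 5 2
7 0 8
6 3 1

After move 4 (D):
4 5 2
7 3 8
6 0 1

After move 5 (U):
4 5 2
7 0 8
6 3 1

After move 6 (R):
4 5 2
7 8 0
6 3 1

After move 7 (L):
4 5 2
7 0 8
6 3 1

Answer: 4 5 2
7 0 8
6 3 1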